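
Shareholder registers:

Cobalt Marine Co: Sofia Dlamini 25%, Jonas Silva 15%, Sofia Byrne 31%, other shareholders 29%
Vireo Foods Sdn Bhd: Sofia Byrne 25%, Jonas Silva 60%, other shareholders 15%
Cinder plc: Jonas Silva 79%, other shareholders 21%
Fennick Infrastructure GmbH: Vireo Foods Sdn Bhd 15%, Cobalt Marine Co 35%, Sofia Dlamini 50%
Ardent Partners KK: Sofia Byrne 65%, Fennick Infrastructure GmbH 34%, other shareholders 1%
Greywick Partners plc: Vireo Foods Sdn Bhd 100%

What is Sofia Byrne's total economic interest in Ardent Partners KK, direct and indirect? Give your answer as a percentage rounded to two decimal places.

Sofia Byrne reaches Ardent along 3 paths.
Direct stake: 65% = 65%.
Via Vireo → Fennick: 25% × 15% × 34% = 1.275%.
Via Cobalt → Fennick: 31% × 35% × 34% = 3.689%.
Total: 65% + 1.275% + 3.689% = 69.964%.
Rounded: 69.96%.

69.96%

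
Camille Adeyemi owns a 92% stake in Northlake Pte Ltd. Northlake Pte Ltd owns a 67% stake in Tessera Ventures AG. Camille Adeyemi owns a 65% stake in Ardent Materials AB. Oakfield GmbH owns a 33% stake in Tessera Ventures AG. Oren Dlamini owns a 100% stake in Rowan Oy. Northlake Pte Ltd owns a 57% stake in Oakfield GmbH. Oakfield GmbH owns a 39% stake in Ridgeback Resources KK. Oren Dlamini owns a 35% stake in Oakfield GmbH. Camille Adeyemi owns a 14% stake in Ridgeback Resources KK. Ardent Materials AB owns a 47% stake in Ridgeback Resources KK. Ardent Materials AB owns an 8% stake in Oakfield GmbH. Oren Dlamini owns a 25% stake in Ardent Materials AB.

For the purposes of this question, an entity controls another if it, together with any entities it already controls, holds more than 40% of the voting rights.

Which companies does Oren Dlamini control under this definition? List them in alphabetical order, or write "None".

Oren holds 100% of Rowan, so Oren controls Rowan.
No other company's threshold is met.

Rowan Oy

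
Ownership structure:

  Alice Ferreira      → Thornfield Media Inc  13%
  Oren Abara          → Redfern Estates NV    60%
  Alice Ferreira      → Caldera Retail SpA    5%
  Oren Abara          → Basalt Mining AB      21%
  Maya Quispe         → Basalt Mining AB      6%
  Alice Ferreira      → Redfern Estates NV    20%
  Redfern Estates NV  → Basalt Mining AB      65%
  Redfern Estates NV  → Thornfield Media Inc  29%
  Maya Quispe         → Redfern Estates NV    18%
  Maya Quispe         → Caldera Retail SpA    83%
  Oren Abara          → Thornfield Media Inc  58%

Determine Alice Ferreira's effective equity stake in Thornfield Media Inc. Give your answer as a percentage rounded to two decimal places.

18.80%

Alice reaches Thornfield along 2 paths.
Direct stake: 13% = 13%.
Via Redfern: 20% × 29% = 5.8%.
Total: 13% + 5.8% = 18.8%.
Rounded: 18.80%.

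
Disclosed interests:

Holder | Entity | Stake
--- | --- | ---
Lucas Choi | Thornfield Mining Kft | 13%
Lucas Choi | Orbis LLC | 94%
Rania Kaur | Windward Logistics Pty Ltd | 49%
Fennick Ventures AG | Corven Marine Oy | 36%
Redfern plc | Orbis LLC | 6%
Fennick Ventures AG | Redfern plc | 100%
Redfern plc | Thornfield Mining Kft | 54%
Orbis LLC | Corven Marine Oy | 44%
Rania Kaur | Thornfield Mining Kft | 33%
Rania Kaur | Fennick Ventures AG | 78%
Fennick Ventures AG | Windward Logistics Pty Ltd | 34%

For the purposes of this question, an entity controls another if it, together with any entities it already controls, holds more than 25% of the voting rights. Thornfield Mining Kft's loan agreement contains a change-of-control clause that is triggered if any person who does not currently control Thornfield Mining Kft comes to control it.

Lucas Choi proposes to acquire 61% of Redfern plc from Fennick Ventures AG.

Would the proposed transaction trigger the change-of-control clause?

Yes

The purchase adds only to Lucas's holdings (Fennick's stake shrinks), so Lucas is the only person who could newly come to control Thornfield.
Lucas holds 94% of Orbis, so Lucas controls Orbis.
Orbis holds 44% of Corven, so Lucas controls Corven.
In Thornfield, Lucas's side holds only 13%, not > 25%.
So before the transaction, Lucas does not control Thornfield.
After the purchase, Lucas holds 61% of Redfern directly, and Fennick's stake falls to 39%.
Lucas holds 61% of Redfern, so Lucas controls Redfern.
Redfern and Lucas together hold 54% + 13% = 67% of Thornfield, so Lucas controls Thornfield.
Lucas did not control Thornfield before and does after, so the clause is triggered.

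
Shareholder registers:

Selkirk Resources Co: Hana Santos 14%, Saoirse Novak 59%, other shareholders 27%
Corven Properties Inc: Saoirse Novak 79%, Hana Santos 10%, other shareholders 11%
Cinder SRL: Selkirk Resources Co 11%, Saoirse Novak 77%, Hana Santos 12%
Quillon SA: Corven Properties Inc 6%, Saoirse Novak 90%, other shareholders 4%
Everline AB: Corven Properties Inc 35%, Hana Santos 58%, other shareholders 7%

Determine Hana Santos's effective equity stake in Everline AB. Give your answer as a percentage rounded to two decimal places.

Hana reaches Everline along 2 paths.
Via Corven: 10% × 35% = 3.5%.
Direct stake: 58% = 58%.
Total: 3.5% + 58% = 61.5%.
Rounded: 61.50%.

61.50%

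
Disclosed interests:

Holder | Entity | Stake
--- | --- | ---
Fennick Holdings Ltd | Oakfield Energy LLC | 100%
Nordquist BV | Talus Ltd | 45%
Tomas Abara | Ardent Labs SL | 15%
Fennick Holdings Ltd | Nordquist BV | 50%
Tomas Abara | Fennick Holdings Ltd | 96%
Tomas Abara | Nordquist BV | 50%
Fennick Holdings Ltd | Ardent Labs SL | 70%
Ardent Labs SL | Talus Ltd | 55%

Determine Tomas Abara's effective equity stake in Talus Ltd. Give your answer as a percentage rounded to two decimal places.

Tomas reaches Talus along 4 paths.
Via Nordquist: 50% × 45% = 22.5%.
Via Fennick → Nordquist: 96% × 50% × 45% = 21.6%.
Via Fennick → Ardent: 96% × 70% × 55% = 36.96%.
Via Ardent: 15% × 55% = 8.25%.
Total: 22.5% + 21.6% + 36.96% + 8.25% = 89.31%.

89.31%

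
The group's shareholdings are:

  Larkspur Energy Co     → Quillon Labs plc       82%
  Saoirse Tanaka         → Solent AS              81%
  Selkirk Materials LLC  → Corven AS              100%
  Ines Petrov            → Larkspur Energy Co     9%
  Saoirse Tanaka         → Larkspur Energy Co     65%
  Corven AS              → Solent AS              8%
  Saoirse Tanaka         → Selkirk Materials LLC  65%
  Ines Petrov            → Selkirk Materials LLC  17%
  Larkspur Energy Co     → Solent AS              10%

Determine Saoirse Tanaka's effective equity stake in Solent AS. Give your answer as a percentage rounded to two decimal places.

Saoirse reaches Solent along 3 paths.
Direct stake: 81% = 81%.
Via Larkspur: 65% × 10% = 6.5%.
Via Selkirk → Corven: 65% × 100% × 8% = 5.2%.
Total: 81% + 6.5% + 5.2% = 92.7%.
Rounded: 92.70%.

92.70%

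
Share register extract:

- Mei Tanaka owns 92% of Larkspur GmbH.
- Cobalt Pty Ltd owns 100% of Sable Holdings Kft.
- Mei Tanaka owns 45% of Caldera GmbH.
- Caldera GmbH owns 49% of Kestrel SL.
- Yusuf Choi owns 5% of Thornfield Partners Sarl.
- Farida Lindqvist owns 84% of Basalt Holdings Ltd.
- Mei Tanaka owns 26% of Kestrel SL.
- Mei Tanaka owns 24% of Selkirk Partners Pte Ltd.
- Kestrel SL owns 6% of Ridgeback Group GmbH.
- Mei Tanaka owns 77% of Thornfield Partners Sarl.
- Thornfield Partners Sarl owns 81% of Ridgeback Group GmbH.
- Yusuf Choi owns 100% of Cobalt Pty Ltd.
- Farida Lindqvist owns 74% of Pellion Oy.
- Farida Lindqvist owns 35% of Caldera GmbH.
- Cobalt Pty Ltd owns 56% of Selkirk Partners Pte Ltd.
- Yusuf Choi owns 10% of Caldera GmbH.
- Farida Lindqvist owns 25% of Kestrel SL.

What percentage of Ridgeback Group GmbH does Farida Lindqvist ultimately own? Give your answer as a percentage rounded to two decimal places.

Farida reaches Ridgeback along 2 paths.
Via Kestrel: 25% × 6% = 1.5%.
Via Caldera → Kestrel: 35% × 49% × 6% = 1.029%.
Total: 1.5% + 1.029% = 2.529%.
Rounded: 2.53%.

2.53%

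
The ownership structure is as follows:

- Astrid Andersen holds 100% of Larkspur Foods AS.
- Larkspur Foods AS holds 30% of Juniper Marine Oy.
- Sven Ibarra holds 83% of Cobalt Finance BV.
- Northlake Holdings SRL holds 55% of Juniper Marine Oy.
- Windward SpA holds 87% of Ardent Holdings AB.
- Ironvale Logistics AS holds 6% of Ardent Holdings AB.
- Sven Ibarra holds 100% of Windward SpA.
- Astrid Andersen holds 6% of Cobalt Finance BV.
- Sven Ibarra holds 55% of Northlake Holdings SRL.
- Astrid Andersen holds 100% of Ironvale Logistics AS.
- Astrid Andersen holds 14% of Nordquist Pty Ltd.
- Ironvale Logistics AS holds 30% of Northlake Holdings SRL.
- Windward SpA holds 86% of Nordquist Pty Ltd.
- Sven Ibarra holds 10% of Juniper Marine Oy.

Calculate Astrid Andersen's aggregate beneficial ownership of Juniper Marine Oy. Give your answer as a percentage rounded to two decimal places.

46.50%

Astrid reaches Juniper along 2 paths.
Via Larkspur: 100% × 30% = 30%.
Via Ironvale → Northlake: 100% × 30% × 55% = 16.5%.
Total: 30% + 16.5% = 46.5%.
Rounded: 46.50%.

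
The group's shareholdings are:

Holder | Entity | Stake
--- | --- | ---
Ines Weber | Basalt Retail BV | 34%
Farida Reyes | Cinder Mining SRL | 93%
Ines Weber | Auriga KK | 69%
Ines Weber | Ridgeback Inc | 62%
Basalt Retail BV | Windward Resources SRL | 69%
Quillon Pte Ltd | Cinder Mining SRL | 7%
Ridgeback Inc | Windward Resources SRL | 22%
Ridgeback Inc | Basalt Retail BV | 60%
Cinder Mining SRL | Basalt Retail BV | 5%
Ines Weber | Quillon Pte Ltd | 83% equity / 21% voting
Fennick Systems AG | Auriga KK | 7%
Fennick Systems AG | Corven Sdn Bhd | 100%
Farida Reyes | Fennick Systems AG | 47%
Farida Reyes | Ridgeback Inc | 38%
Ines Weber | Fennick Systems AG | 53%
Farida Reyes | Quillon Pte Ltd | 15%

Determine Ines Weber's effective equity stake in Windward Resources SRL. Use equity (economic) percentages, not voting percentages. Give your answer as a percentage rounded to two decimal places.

Ines reaches Windward along 4 paths.
Via Basalt: 34% × 69% = 23.46%.
Via Ridgeback → Basalt: 62% × 60% × 69% = 25.668%.
Via Quillon → Cinder → Basalt: 83% × 7% × 5% × 69% = 0.200445%.
Via Ridgeback: 62% × 22% = 13.64%.
Total: 23.46% + 25.668% + 0.200445% + 13.64% = 62.968445%.
Rounded: 62.97%.

62.97%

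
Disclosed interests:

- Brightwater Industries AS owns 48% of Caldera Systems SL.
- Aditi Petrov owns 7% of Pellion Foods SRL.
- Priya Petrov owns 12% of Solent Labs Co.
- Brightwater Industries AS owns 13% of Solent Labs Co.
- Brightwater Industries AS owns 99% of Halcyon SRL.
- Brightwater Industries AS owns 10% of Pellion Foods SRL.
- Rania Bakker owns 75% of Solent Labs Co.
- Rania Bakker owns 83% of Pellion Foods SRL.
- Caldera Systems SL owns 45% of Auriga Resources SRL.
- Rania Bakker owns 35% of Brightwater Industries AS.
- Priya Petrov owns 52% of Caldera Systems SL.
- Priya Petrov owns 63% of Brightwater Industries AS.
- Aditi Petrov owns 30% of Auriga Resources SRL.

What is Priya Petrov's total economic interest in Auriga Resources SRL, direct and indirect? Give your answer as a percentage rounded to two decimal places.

Priya reaches Auriga along 2 paths.
Via Caldera: 52% × 45% = 23.4%.
Via Brightwater → Caldera: 63% × 48% × 45% = 13.608%.
Total: 23.4% + 13.608% = 37.008%.
Rounded: 37.01%.

37.01%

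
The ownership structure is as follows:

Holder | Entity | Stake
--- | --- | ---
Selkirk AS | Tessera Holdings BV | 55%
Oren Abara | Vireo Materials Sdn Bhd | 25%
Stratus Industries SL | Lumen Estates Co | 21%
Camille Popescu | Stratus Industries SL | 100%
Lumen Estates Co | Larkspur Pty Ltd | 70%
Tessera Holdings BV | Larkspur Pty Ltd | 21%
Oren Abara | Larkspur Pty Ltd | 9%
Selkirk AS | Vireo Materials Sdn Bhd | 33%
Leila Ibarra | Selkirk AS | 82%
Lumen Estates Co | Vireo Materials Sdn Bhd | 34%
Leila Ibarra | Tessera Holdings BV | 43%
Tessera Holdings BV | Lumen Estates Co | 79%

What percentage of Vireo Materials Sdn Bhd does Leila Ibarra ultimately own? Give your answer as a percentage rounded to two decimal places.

Leila reaches Vireo along 3 paths.
Via Selkirk: 82% × 33% = 27.06%.
Via Selkirk → Tessera → Lumen: 82% × 55% × 79% × 34% = 12.11386%.
Via Tessera → Lumen: 43% × 79% × 34% = 11.5498%.
Total: 27.06% + 12.11386% + 11.5498% = 50.72366%.
Rounded: 50.72%.

50.72%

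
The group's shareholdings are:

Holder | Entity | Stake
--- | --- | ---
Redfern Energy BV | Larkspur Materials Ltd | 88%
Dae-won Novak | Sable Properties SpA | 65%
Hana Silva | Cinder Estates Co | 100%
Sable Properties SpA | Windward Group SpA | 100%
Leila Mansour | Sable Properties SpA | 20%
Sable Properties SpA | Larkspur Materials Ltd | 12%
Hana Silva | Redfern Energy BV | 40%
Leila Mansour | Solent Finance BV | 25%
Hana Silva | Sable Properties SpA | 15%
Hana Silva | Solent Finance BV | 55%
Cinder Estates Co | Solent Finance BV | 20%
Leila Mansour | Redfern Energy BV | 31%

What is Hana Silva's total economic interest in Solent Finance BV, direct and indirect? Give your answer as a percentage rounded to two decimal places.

Hana reaches Solent along 2 paths.
Via Cinder: 100% × 20% = 20%.
Direct stake: 55% = 55%.
Total: 20% + 55% = 75%.
Rounded: 75.00%.

75.00%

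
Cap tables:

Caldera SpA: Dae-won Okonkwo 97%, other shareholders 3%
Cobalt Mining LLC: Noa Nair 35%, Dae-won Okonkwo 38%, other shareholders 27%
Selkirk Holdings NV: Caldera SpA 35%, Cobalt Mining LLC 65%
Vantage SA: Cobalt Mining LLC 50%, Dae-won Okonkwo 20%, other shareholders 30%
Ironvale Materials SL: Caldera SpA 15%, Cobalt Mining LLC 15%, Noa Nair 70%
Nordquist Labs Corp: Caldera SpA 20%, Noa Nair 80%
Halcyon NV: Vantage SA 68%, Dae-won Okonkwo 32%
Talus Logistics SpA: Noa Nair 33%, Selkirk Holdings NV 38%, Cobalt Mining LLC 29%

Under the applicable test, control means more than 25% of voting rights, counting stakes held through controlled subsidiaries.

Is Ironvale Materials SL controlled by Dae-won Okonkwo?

Dae-won holds 38% of Cobalt, so Dae-won controls Cobalt.
Dae-won holds 97% of Caldera, so Dae-won controls Caldera.
Caldera and Cobalt together hold 15% + 15% = 30% of Ironvale, so Dae-won controls Ironvale.

Yes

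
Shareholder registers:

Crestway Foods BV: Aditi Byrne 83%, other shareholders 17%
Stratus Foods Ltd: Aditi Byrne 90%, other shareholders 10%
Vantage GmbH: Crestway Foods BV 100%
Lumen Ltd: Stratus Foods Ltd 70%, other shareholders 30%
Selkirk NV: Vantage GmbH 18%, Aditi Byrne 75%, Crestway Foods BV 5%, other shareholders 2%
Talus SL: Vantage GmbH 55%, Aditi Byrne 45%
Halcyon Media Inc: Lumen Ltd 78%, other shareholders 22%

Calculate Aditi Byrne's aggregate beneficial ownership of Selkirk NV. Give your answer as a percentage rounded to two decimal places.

Aditi reaches Selkirk along 3 paths.
Via Crestway → Vantage: 83% × 100% × 18% = 14.94%.
Direct stake: 75% = 75%.
Via Crestway: 83% × 5% = 4.15%.
Total: 14.94% + 75% + 4.15% = 94.09%.

94.09%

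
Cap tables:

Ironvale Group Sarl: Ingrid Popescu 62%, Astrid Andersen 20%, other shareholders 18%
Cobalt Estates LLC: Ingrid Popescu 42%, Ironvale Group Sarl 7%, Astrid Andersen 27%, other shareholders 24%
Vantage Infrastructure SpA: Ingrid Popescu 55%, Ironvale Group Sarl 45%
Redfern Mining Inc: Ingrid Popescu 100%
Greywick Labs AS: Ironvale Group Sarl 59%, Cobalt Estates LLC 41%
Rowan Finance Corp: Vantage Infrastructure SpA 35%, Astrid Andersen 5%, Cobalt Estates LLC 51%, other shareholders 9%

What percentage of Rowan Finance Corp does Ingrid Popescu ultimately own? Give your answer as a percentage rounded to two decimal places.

Ingrid reaches Rowan along 4 paths.
Via Vantage: 55% × 35% = 19.25%.
Via Ironvale → Vantage: 62% × 45% × 35% = 9.765%.
Via Cobalt: 42% × 51% = 21.42%.
Via Ironvale → Cobalt: 62% × 7% × 51% = 2.2134%.
Total: 19.25% + 9.765% + 21.42% + 2.2134% = 52.6484%.
Rounded: 52.65%.

52.65%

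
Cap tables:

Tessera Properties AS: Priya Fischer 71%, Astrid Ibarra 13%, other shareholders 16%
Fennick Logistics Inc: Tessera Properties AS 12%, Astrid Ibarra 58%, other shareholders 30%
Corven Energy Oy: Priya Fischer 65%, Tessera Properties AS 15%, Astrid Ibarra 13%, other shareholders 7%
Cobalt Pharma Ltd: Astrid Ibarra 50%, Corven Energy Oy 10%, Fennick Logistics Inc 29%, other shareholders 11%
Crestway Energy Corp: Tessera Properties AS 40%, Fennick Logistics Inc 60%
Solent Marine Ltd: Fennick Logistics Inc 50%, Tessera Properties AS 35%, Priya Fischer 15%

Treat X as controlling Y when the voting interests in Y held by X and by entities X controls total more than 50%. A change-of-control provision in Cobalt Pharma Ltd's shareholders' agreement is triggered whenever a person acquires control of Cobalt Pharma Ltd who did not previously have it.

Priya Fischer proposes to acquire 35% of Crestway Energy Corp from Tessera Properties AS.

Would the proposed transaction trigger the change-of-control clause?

No

The purchase adds only to Priya's holdings (Tessera's stake shrinks), so Priya is the only person who could newly come to control Cobalt.
Priya holds 71% of Tessera, so Priya controls Tessera.
Priya and Tessera together hold 65% + 15% = 80% of Corven, so Priya controls Corven.
In Cobalt, Priya's side holds only 10%, not > 50%.
So before the transaction, Priya does not control Cobalt.
After the purchase, Priya holds 35% of Crestway directly, and Tessera's stake falls to 5%.
Priya's side now holds 5% + 35% = 40% of Crestway, not > 50%, so Priya still does not control Crestway.
After the transaction, Priya's side holds 10% of Cobalt, not > 50%, so Priya still does not control Cobalt.
No new person acquires control, so the clause is not triggered.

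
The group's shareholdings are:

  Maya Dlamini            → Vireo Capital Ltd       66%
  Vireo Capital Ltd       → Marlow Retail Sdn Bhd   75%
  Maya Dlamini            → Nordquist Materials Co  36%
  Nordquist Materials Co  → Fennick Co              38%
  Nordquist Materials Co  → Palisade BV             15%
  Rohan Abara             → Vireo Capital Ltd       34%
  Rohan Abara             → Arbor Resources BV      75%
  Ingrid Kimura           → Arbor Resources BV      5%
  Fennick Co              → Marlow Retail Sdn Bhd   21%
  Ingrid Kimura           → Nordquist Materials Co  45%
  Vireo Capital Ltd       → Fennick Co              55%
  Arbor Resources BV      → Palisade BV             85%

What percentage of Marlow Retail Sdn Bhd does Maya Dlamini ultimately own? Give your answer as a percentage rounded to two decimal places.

60.00%

Maya reaches Marlow along 3 paths.
Via Vireo: 66% × 75% = 49.5%.
Via Vireo → Fennick: 66% × 55% × 21% = 7.623%.
Via Nordquist → Fennick: 36% × 38% × 21% = 2.8728%.
Total: 49.5% + 7.623% + 2.8728% = 59.9958%.
Rounded: 60.00%.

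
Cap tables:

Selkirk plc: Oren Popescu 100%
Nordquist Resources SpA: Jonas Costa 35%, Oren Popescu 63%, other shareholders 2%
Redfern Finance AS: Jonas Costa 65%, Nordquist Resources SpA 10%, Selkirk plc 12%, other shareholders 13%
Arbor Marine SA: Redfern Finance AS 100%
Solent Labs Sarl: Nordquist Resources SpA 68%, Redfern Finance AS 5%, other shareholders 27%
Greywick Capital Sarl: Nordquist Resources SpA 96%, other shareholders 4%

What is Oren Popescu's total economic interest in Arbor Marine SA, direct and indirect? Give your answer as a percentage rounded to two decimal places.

Oren reaches Arbor along 2 paths.
Via Nordquist → Redfern: 63% × 10% × 100% = 6.3%.
Via Selkirk → Redfern: 100% × 12% × 100% = 12%.
Total: 6.3% + 12% = 18.3%.
Rounded: 18.30%.

18.30%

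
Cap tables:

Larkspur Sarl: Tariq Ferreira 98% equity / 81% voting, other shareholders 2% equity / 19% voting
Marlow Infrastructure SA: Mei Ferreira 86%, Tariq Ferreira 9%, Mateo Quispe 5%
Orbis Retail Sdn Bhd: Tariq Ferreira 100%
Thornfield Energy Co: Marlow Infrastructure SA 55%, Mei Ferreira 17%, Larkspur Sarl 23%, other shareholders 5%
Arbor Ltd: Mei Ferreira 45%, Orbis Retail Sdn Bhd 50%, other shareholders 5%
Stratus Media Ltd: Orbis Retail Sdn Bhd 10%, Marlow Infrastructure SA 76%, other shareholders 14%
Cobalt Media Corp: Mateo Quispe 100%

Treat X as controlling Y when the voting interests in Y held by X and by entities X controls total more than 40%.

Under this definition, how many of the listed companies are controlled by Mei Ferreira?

Mei holds 86% of Marlow, so Mei controls Marlow.
Marlow and Mei together hold 55% + 17% = 72% of Thornfield, so Mei controls Thornfield.
Mei holds 45% of Arbor, so Mei controls Arbor.
Marlow holds 76% of Stratus, so Mei controls Stratus.
No other company's threshold is met.
Mei controls 4 companies.

4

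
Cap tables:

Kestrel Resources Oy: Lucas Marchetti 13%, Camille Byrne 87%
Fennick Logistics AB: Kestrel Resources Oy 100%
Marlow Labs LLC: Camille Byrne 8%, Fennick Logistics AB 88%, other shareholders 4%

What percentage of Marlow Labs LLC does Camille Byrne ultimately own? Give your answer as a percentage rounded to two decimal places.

84.56%

Camille reaches Marlow along 2 paths.
Direct stake: 8% = 8%.
Via Kestrel → Fennick: 87% × 100% × 88% = 76.56%.
Total: 8% + 76.56% = 84.56%.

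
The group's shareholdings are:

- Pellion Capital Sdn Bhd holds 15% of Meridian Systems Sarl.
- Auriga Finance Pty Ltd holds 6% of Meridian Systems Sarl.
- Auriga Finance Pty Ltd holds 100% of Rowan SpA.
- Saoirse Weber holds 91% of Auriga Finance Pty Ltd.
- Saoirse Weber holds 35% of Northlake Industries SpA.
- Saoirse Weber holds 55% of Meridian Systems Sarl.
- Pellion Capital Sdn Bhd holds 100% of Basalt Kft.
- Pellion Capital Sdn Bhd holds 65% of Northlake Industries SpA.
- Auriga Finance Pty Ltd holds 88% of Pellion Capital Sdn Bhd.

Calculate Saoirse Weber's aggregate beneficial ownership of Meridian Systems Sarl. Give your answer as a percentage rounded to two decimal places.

72.47%

Saoirse reaches Meridian along 3 paths.
Via Auriga → Pellion: 91% × 88% × 15% = 12.012%.
Direct stake: 55% = 55%.
Via Auriga: 91% × 6% = 5.46%.
Total: 12.012% + 55% + 5.46% = 72.472%.
Rounded: 72.47%.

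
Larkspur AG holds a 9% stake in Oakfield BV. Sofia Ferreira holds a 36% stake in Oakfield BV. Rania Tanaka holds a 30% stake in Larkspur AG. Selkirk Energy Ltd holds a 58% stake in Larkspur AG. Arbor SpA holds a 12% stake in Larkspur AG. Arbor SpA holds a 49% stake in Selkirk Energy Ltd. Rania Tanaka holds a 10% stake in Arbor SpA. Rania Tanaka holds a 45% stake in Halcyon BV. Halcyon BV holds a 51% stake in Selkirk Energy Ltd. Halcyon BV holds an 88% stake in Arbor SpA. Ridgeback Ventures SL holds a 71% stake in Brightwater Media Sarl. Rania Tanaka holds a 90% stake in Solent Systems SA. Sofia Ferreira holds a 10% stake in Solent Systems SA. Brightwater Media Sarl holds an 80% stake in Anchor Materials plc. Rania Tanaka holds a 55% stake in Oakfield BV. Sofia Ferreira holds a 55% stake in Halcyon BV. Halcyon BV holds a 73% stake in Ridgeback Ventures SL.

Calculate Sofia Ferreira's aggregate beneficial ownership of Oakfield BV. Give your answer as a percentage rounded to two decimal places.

Sofia reaches Oakfield along 4 paths.
Via Halcyon → Arbor → Larkspur: 55% × 88% × 12% × 9% = 0.52272%.
Via Halcyon → Selkirk → Larkspur: 55% × 51% × 58% × 9% = 1.46421%.
Via Halcyon → Arbor → Selkirk → Larkspur: 55% × 88% × 49% × 58% × 9% = 1.2379752%.
Direct stake: 36% = 36%.
Total: 0.52272% + 1.46421% + 1.2379752% + 36% = 39.2249052%.
Rounded: 39.22%.

39.22%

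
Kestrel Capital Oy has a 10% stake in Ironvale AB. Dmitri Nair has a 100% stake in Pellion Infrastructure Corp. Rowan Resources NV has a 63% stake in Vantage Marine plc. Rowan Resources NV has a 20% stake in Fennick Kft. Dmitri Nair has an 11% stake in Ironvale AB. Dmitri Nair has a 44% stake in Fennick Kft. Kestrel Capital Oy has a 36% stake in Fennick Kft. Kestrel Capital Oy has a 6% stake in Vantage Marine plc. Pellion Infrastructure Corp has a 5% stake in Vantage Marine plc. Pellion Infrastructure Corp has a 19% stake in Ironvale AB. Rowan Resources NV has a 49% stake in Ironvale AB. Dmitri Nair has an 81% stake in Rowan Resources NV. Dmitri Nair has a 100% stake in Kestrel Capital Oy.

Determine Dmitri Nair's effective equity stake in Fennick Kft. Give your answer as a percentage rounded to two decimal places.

Dmitri reaches Fennick along 3 paths.
Direct stake: 44% = 44%.
Via Rowan: 81% × 20% = 16.2%.
Via Kestrel: 100% × 36% = 36%.
Total: 44% + 16.2% + 36% = 96.2%.
Rounded: 96.20%.

96.20%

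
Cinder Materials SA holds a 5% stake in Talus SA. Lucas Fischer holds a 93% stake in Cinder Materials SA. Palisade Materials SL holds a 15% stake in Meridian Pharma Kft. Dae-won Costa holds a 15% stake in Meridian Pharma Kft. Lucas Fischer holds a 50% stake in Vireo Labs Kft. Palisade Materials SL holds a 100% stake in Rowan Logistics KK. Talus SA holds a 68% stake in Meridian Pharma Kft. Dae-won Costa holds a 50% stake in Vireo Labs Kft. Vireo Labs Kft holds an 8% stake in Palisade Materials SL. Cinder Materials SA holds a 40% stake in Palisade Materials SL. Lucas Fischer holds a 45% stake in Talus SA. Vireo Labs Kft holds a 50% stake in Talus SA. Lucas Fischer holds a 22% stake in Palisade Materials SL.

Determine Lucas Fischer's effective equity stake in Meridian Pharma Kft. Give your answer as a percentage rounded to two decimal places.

Lucas reaches Meridian along 6 paths.
Via Palisade: 22% × 15% = 3.3%.
Via Vireo → Palisade: 50% × 8% × 15% = 0.6%.
Via Cinder → Palisade: 93% × 40% × 15% = 5.58%.
Via Vireo → Talus: 50% × 50% × 68% = 17%.
Via Talus: 45% × 68% = 30.6%.
Via Cinder → Talus: 93% × 5% × 68% = 3.162%.
Total: 3.3% + 0.6% + 5.58% + 17% + 30.6% + 3.162% = 60.242%.
Rounded: 60.24%.

60.24%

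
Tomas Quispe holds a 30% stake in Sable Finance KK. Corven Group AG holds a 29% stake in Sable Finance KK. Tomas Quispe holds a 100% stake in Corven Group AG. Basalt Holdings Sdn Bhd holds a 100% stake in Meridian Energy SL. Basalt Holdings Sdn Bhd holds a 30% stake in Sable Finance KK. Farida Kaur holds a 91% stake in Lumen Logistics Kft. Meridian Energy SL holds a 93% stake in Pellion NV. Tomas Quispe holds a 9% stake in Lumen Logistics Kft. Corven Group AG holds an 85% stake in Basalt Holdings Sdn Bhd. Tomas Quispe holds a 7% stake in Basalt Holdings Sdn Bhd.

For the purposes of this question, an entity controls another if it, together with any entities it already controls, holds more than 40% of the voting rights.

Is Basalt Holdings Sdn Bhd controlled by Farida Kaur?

Farida holds 91% of Lumen, so Farida controls Lumen.
Neither Farida nor any entity Farida controls holds any voting interest in Basalt.
So Farida does not control Basalt.

No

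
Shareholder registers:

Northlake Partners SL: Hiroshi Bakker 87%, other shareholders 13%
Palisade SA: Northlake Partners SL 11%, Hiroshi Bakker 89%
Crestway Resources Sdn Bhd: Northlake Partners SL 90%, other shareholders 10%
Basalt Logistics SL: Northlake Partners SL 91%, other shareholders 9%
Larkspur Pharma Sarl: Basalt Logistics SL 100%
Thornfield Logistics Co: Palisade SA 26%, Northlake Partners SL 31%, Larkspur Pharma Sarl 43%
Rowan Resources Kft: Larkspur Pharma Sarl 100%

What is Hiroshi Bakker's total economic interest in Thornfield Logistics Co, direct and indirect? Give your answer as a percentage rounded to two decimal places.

86.64%

Hiroshi reaches Thornfield along 4 paths.
Via Northlake → Palisade: 87% × 11% × 26% = 2.4882%.
Via Palisade: 89% × 26% = 23.14%.
Via Northlake: 87% × 31% = 26.97%.
Via Northlake → Basalt → Larkspur: 87% × 91% × 100% × 43% = 34.0431%.
Total: 2.4882% + 23.14% + 26.97% + 34.0431% = 86.6413%.
Rounded: 86.64%.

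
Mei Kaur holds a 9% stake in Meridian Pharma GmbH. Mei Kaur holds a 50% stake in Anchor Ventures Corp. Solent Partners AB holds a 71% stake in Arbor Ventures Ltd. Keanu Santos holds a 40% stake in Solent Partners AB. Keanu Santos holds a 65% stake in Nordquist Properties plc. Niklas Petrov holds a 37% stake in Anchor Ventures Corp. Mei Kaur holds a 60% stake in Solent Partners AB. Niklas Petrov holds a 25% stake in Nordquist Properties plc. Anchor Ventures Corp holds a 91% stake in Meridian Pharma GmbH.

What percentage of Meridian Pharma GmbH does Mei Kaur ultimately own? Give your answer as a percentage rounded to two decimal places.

Mei reaches Meridian along 2 paths.
Via Anchor: 50% × 91% = 45.5%.
Direct stake: 9% = 9%.
Total: 45.5% + 9% = 54.5%.
Rounded: 54.50%.

54.50%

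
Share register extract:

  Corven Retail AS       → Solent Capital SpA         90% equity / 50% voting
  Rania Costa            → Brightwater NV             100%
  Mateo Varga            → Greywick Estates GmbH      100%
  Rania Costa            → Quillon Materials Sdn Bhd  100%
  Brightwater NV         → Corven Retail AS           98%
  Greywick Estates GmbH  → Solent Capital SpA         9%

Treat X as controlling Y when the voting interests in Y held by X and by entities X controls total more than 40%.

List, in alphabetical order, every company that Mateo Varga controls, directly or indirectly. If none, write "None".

Greywick Estates GmbH

Mateo holds 100% of Greywick, so Mateo controls Greywick.
No other company's threshold is met.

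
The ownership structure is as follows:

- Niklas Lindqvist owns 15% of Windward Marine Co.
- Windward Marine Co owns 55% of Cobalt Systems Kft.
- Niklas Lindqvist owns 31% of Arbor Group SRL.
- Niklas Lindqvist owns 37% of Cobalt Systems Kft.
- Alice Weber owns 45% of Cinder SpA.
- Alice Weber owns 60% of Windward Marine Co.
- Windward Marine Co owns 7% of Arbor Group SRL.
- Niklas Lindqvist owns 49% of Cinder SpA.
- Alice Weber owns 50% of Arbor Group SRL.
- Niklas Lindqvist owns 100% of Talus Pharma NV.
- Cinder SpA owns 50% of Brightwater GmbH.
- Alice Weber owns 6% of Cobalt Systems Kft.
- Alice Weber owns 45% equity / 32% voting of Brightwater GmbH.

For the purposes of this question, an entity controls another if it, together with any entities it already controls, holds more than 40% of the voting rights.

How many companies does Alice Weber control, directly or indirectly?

5

Alice holds 45% of Cinder, so Alice controls Cinder.
Alice holds 60% of Windward, so Alice controls Windward.
Cinder and Alice together hold 50% + 32% = 82% of Brightwater, so Alice controls Brightwater.
Alice and Windward together hold 50% + 7% = 57% of Arbor, so Alice controls Arbor.
Windward and Alice together hold 55% + 6% = 61% of Cobalt, so Alice controls Cobalt.
No other company's threshold is met.
Alice controls 5 companies.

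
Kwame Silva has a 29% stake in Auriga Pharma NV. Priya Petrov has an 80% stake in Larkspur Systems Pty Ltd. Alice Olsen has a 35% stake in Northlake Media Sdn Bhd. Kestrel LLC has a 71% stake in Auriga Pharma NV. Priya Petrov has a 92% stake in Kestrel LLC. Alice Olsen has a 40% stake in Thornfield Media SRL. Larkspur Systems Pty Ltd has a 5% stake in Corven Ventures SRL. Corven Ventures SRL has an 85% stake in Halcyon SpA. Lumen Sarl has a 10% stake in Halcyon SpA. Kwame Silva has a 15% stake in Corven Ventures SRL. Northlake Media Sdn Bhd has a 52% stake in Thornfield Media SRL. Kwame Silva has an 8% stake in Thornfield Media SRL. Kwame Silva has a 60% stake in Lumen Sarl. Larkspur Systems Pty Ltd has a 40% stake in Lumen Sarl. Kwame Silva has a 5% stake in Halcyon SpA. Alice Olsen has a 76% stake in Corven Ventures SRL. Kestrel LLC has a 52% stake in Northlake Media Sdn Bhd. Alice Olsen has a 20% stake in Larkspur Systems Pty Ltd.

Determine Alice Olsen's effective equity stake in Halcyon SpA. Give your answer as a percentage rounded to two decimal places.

66.25%

Alice reaches Halcyon along 3 paths.
Via Larkspur → Lumen: 20% × 40% × 10% = 0.8%.
Via Corven: 76% × 85% = 64.6%.
Via Larkspur → Corven: 20% × 5% × 85% = 0.85%.
Total: 0.8% + 64.6% + 0.85% = 66.25%.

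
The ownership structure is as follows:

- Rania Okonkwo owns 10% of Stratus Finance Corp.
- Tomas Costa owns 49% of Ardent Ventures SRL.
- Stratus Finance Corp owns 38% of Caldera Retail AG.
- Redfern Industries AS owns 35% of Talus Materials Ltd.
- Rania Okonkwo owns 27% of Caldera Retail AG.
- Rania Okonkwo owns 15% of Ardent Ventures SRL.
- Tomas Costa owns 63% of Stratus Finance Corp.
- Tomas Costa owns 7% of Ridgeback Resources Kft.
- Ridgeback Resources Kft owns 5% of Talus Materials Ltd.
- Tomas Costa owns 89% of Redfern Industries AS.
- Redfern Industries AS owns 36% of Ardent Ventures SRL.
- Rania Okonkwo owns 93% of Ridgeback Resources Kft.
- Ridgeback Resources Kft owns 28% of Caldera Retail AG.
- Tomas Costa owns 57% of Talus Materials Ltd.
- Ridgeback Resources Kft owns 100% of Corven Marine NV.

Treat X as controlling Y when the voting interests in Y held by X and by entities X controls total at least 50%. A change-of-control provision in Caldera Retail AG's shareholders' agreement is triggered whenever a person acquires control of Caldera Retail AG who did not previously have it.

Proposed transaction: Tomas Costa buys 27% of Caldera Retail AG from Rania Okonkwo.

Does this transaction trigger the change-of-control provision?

Yes

The purchase adds only to Tomas's holdings (Rania's stake shrinks), so Tomas is the only person who could newly come to control Caldera.
Tomas holds 89% of Redfern, so Tomas controls Redfern.
Redfern and Tomas together hold 36% + 49% = 85% of Ardent, so Tomas controls Ardent.
Redfern and Tomas together hold 35% + 57% = 92% of Talus, so Tomas controls Talus.
Tomas holds 63% of Stratus, so Tomas controls Stratus.
In Caldera, Tomas's side holds only 38%, not ≥ 50%.
So before the transaction, Tomas does not control Caldera.
After the purchase, Tomas holds 27% of Caldera directly, and Rania's stake falls to 0%.
Stratus and Tomas together hold 38% + 27% = 65% of Caldera, so Tomas controls Caldera.
Tomas did not control Caldera before and does after, so the clause is triggered.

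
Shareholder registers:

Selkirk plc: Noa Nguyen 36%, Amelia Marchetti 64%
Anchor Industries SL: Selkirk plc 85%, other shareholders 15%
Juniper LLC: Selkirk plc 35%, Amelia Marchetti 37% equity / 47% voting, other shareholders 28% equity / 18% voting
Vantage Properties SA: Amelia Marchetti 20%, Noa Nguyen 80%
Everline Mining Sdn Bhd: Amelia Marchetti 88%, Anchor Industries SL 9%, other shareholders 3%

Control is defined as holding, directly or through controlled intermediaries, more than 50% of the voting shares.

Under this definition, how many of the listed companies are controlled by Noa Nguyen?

1

Noa holds 80% of Vantage, so Noa controls Vantage.
No other company's threshold is met.
Noa controls 1 company.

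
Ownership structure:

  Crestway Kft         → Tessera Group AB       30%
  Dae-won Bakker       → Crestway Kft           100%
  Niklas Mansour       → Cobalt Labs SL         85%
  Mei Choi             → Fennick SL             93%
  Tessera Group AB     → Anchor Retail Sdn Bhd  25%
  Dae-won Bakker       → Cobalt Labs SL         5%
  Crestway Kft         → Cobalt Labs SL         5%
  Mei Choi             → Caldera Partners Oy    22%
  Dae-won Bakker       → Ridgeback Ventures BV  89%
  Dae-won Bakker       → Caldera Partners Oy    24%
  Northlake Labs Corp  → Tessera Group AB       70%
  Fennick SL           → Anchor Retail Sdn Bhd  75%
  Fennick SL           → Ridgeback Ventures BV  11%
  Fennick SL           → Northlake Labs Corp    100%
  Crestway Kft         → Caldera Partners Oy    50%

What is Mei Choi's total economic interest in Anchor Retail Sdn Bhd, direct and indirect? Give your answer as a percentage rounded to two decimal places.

Mei reaches Anchor along 2 paths.
Via Fennick → Northlake → Tessera: 93% × 100% × 70% × 25% = 16.275%.
Via Fennick: 93% × 75% = 69.75%.
Total: 16.275% + 69.75% = 86.025%.
Rounded: 86.03%.

86.03%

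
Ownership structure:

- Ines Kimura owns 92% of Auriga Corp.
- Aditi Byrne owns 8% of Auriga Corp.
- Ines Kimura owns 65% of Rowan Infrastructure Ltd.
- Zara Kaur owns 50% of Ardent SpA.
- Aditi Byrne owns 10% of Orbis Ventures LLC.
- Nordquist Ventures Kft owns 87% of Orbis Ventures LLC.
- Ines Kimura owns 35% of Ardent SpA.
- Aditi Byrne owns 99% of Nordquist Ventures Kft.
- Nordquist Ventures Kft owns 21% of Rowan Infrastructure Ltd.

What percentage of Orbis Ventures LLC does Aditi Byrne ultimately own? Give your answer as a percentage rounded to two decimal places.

Aditi reaches Orbis along 2 paths.
Via Nordquist: 99% × 87% = 86.13%.
Direct stake: 10% = 10%.
Total: 86.13% + 10% = 96.13%.

96.13%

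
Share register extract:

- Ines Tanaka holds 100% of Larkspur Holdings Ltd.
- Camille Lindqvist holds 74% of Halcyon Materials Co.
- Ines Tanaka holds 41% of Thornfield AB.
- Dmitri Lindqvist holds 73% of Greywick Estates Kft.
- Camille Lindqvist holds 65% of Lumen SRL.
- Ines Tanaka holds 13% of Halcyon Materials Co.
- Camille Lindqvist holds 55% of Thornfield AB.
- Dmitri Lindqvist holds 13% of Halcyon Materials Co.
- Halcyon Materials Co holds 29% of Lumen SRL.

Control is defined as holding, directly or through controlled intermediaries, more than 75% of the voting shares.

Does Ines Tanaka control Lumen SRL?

No

Ines holds 100% of Larkspur, so Ines controls Larkspur.
Neither Ines nor any entity Ines controls holds any voting interest in Lumen.
So Ines does not control Lumen.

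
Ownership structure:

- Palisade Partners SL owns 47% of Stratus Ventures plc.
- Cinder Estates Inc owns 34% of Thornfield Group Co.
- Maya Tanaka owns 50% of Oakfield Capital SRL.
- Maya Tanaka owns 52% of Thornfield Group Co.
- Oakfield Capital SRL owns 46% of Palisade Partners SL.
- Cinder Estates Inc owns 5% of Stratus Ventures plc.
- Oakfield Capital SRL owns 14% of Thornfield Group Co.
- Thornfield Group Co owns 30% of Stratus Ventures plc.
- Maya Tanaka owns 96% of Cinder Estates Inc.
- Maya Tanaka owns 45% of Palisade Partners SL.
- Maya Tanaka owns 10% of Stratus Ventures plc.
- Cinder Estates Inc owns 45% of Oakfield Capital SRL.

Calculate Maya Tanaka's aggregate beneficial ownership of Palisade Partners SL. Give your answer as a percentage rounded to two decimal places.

87.87%

Maya reaches Palisade along 3 paths.
Direct stake: 45% = 45%.
Via Cinder → Oakfield: 96% × 45% × 46% = 19.872%.
Via Oakfield: 50% × 46% = 23%.
Total: 45% + 19.872% + 23% = 87.872%.
Rounded: 87.87%.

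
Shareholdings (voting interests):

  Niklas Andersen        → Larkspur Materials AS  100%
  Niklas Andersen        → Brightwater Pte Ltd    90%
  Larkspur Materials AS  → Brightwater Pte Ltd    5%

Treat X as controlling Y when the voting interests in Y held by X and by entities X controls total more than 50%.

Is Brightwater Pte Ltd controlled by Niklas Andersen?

Niklas holds 100% of Larkspur, so Niklas controls Larkspur.
Niklas and Larkspur together hold 90% + 5% = 95% of Brightwater, so Niklas controls Brightwater.

Yes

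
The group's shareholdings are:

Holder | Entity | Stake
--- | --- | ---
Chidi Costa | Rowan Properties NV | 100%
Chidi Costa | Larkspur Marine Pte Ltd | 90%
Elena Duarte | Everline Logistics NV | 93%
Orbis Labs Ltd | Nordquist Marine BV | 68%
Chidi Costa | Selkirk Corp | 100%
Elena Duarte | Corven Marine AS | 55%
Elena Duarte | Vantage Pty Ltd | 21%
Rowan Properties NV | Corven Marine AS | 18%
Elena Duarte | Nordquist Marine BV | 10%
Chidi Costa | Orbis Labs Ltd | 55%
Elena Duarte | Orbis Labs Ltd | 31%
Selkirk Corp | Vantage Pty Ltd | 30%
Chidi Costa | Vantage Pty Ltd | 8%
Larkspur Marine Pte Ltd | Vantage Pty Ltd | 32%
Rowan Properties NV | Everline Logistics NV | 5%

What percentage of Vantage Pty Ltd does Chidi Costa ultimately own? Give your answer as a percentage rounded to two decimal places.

Chidi reaches Vantage along 3 paths.
Via Larkspur: 90% × 32% = 28.8%.
Via Selkirk: 100% × 30% = 30%.
Direct stake: 8% = 8%.
Total: 28.8% + 30% + 8% = 66.8%.
Rounded: 66.80%.

66.80%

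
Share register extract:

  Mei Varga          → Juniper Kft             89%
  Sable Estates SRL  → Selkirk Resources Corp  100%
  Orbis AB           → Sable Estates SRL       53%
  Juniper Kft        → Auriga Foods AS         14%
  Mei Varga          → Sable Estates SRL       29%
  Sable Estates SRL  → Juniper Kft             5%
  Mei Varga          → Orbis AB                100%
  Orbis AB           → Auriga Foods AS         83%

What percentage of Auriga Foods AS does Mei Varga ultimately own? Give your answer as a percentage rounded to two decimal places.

96.03%

Mei reaches Auriga along 4 paths.
Via Orbis: 100% × 83% = 83%.
Via Juniper: 89% × 14% = 12.46%.
Via Orbis → Sable → Juniper: 100% × 53% × 5% × 14% = 0.371%.
Via Sable → Juniper: 29% × 5% × 14% = 0.203%.
Total: 83% + 12.46% + 0.371% + 0.203% = 96.034%.
Rounded: 96.03%.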